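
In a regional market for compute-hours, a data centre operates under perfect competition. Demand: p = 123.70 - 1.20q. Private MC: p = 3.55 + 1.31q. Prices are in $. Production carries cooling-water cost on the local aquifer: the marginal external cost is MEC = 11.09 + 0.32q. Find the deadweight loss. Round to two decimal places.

Market equilibrium (private): 3.55 + 1.31q = 123.70 - 1.20q → q_m = 47.8685.
Social marginal cost = private MC + MEC = 14.64 + 1.63q.
Set SMC = demand: 14.64 + 1.63q = 123.70 - 1.20q → q* = 38.5371.
The loss is the area between SMC and demand from q* to q_m; with linear curves that's a triangle of height MEC(q_m).
DWL = ½ × 9.3314 × 26.4079 = 123.2113.

DWL = $123.21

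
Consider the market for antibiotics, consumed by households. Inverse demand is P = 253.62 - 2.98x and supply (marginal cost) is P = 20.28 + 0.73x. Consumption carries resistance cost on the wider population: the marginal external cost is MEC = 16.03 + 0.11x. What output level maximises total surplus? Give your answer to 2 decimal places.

x* = 56.89

Social marginal benefit = demand − MEC = 237.59 - 3.09x.
Set SMB = MC: 237.59 - 3.09x = 20.28 + 0.73x → x* = 56.8874.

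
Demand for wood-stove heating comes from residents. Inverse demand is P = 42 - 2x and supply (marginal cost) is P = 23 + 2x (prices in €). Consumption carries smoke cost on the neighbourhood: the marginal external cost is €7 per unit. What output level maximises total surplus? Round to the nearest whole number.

Social marginal benefit = demand − MEC = 35 - 2x.
Set SMB = MC: 35 - 2x = 23 + 2x → x* = 3.0000.

x* = 3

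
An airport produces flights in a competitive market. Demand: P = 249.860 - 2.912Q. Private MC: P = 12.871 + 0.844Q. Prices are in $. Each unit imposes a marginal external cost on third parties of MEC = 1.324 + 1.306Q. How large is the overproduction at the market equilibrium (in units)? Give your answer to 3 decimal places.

Market equilibrium (private): 12.871 + 0.844Q = 249.860 - 2.912Q → Q_m = 63.0961.
Social marginal cost = private MC + MEC = 14.195 + 2.150Q.
Set SMC = demand: 14.195 + 2.150Q = 249.860 - 2.912Q → Q* = 46.5557.
Gap = |63.0961 − 46.5557| = 16.5404.

16.540 units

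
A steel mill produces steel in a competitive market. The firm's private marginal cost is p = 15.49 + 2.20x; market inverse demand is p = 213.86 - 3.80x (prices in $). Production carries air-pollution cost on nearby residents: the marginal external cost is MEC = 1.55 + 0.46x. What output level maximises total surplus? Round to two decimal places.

Social marginal cost = private MC + MEC = 17.04 + 2.66x.
Set SMC = demand: 17.04 + 2.66x = 213.86 - 3.80x → x* = 30.4675.

x* = 30.47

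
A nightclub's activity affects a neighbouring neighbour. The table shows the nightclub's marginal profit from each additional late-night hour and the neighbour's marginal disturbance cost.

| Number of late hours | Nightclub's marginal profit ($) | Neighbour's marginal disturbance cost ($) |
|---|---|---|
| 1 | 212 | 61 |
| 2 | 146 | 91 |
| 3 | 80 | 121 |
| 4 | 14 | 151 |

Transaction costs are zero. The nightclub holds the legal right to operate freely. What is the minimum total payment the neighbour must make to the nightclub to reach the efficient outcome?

Left alone the nightclub would choose level 4 (marginal profit stays positive).
Efficient level: k* = 2 (marginal profit ≥ marginal disturbance cost through 2).
The neighbour must at least cover the nightclub's forgone profit from cutting 4→2: 80 + 14 = 94.

$94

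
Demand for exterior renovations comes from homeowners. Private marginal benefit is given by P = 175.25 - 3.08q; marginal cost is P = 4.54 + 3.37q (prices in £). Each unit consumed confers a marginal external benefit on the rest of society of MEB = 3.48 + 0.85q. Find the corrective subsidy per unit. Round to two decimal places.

Social marginal benefit = demand + MEB = 178.73 - 2.23q.
Set SMB = MC: 178.73 - 2.23q = 4.54 + 3.37q → q* = 31.1054.
The Pigouvian subsidy equals MEB at q*: 3.48 + 0.85×31.1054 = 29.9196.

subsidy = £29.92 per unit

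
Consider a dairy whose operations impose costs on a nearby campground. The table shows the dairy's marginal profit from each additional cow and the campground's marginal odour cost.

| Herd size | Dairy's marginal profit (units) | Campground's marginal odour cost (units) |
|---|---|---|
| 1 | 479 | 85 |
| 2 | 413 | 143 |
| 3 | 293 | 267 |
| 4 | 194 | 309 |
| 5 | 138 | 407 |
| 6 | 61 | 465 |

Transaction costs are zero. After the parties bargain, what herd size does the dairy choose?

Bargaining reaches the level where marginal profit last exceeds marginal odour cost.
That holds through level 3 (293 ≥ 267) but not at 4 (194 < 309).

3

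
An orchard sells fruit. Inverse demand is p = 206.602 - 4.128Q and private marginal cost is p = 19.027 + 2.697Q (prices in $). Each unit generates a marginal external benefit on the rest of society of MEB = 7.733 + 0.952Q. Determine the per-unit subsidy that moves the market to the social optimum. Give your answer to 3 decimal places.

subsidy = $39.392 per unit

Social marginal cost = private MC − MEB = 11.294 + 1.745Q.
Set SMC = demand: 11.294 + 1.745Q = 206.602 - 4.128Q → Q* = 33.2552.
The Pigouvian subsidy equals MEB at Q*: 7.733 + 0.952×33.2552 = 39.3920.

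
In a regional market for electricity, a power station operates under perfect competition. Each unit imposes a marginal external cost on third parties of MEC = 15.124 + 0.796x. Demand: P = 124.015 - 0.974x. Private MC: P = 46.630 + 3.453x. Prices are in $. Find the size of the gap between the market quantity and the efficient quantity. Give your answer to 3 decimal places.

5.560 units

Market equilibrium (private): 46.630 + 3.453x = 124.015 - 0.974x → x_m = 17.4802.
Social marginal cost = private MC + MEC = 61.754 + 4.249x.
Set SMC = demand: 61.754 + 4.249x = 124.015 - 0.974x → x* = 11.9205.
Gap = |17.4802 − 11.9205| = 5.5597.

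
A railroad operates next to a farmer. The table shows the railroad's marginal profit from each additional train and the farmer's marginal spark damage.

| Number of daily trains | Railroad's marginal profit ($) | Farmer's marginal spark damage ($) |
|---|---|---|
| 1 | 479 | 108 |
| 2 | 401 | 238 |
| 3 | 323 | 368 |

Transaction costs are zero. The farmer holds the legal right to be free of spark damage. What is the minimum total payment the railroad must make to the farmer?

Efficient level: marginal profit ≥ marginal spark damage through level 2, so k* = 2.
With the farmer holding the right, the railroad must at least compensate total damage at k*: 108 + 238 = 346.

$346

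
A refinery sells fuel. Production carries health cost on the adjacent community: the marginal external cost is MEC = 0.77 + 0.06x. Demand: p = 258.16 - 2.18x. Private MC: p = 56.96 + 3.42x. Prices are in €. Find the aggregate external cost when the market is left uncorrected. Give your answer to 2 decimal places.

€66.39

Market equilibrium (private): 56.96 + 3.42x = 258.16 - 2.18x → x_m = 35.9286.
Total external cost = ∫₀^{x_m} (0.77 + 0.06x) dx = 0.77×35.9286 + ½×0.06×35.9286² = 66.3910.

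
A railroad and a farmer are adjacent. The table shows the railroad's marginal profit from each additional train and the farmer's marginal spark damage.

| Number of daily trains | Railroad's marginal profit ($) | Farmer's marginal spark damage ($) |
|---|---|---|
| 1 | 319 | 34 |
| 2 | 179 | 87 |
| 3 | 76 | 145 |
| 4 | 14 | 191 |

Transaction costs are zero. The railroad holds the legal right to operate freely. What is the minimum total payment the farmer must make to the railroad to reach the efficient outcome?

Left alone the railroad would choose level 4 (marginal profit stays positive).
Efficient level: k* = 2 (marginal profit ≥ marginal spark damage through 2).
The farmer must at least cover the railroad's forgone profit from cutting 4→2: 76 + 14 = 90.

$90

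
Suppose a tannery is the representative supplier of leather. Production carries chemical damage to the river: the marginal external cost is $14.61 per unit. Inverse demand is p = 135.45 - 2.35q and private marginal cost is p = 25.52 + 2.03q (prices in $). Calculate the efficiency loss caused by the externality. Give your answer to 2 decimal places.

DWL = $24.37

Market equilibrium (private): 25.52 + 2.03q = 135.45 - 2.35q → q_m = 25.0982.
Social marginal cost = private MC + MEC = 40.13 + 2.03q.
Set SMC = demand: 40.13 + 2.03q = 135.45 - 2.35q → q* = 21.7626.
Height of the DWL triangle at q_m is SMC(q_m) − demand(q_m) = MEC(q_m) = 14.6100.
DWL = ½ × 3.3356 × 14.6100 = 24.3666.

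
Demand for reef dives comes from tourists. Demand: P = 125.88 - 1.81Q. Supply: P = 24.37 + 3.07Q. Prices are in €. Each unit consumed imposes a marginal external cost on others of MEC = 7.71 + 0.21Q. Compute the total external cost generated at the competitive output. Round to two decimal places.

€205.81

Market equilibrium (private): 24.37 + 3.07Q = 125.88 - 1.81Q → Q_m = 20.8012.
Total external cost = ∫₀^{Q_m} (7.71 + 0.21Q) dQ = 7.71×20.8012 + ½×0.21×20.8012² = 205.8097.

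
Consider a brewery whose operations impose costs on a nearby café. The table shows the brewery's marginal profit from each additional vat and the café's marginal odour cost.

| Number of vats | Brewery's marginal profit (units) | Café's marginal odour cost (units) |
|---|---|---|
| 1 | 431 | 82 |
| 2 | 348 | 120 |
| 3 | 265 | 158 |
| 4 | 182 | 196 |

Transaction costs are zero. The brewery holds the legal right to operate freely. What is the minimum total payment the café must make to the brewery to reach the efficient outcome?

182

Left alone the brewery would choose level 4 (marginal profit stays positive).
Efficient level: k* = 3 (marginal profit ≥ marginal odour cost through 3).
The café must at least cover the brewery's forgone profit from cutting 4→3: 182 = 182.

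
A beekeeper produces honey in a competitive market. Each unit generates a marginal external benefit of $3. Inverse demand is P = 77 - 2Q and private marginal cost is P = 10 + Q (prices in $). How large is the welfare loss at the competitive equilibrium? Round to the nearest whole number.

Market equilibrium (private): 10 + Q = 77 - 2Q → Q_m = 22.3333.
Social marginal cost = private MC − MEB = 7 + Q.
Set SMC = demand: 7 + Q = 77 - 2Q → Q* = 23.3333.
Height of the DWL triangle at Q_m is demand(Q_m) − SMC(Q_m) = MEB(Q_m) = 3.0000.
DWL = ½ × 1.0000 × 3.0000 = 1.5000.

DWL = $2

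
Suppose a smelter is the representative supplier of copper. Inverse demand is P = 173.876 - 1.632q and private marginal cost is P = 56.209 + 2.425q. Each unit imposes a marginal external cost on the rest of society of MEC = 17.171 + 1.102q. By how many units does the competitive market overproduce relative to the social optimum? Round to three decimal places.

Market equilibrium (private): 56.209 + 2.425q = 173.876 - 1.632q → q_m = 29.0035.
Social marginal cost = private MC + MEC = 73.380 + 3.527q.
Set SMC = demand: 73.380 + 3.527q = 173.876 - 1.632q → q* = 19.4797.
Gap = |29.0035 − 19.4797| = 9.5238.

9.524 units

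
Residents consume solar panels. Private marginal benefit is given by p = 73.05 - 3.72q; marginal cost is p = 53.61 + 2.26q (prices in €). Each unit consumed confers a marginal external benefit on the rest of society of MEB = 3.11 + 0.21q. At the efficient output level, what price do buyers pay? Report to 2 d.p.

P = €58.51

Social marginal benefit = demand + MEB = 76.16 - 3.51q.
Set SMB = MC: 76.16 - 3.51q = 53.61 + 2.26q → q* = 3.9081.
Consumer price on the demand curve at q*: 73.05 − 3.72×3.9081 = 58.5119.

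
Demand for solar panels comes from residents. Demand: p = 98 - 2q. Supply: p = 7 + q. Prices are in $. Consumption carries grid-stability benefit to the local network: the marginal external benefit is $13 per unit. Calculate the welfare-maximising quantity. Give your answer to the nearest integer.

Social marginal benefit = demand + MEB = 111 - 2q.
Set SMB = MC: 111 - 2q = 7 + q → q* = 34.6667.

q* = 35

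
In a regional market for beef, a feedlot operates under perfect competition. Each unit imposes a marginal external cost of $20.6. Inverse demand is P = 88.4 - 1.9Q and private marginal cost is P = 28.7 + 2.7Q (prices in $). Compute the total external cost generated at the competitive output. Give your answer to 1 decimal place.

$267.4

Market equilibrium (private): 28.7 + 2.7Q = 88.4 - 1.9Q → Q_m = 12.9783.
Total external cost = MEC × Q_m = 20.6 × 12.9783 = 267.3530.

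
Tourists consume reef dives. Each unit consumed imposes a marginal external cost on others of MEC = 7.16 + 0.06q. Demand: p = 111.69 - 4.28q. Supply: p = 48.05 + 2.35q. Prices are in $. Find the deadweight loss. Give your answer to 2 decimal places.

DWL = $4.47

Market equilibrium (private): 48.05 + 2.35q = 111.69 - 4.28q → q_m = 9.5988.
Social marginal benefit = demand − MEC = 104.53 - 4.34q.
Set SMB = MC: 104.53 - 4.34q = 48.05 + 2.35q → q* = 8.4425.
The loss is the area between SMB and MC from q* to q_m; with linear curves that's a triangle of height MEC(q_m).
DWL = ½ × 1.1563 × 7.7359 = 4.4725.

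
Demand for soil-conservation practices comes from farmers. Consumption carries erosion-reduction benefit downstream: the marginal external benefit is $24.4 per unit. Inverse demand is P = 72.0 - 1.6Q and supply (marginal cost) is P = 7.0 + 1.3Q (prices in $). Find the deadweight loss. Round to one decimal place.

Market equilibrium (private): 7.0 + 1.3Q = 72.0 - 1.6Q → Q_m = 22.4138.
Social marginal benefit = demand + MEB = 96.4 - 1.6Q.
Set SMB = MC: 96.4 - 1.6Q = 7.0 + 1.3Q → Q* = 30.8276.
Between Q* and Q_m the wedge SMB − MC runs linearly from 0 to MEB(Q_m), so the loss is a triangle.
DWL = ½ × 8.4138 × 24.4000 = 102.6484.

DWL = $102.6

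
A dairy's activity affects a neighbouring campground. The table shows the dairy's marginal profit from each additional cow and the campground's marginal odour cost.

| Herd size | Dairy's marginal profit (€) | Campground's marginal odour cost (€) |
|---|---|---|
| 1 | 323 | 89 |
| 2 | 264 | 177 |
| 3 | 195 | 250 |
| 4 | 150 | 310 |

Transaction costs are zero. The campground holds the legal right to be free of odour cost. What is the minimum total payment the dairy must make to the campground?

Efficient level: marginal profit ≥ marginal odour cost through level 2, so k* = 2.
With the campground holding the right, the dairy must at least compensate total damage at k*: 89 + 177 = 266.

€266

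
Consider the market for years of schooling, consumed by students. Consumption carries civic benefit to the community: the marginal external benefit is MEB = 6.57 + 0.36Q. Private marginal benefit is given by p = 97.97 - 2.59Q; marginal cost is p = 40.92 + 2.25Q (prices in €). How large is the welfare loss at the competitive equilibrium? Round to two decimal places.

DWL = €13.05

Market equilibrium (private): 40.92 + 2.25Q = 97.97 - 2.59Q → Q_m = 11.7872.
Social marginal benefit = demand + MEB = 104.54 - 2.23Q.
Set SMB = MC: 104.54 - 2.23Q = 40.92 + 2.25Q → Q* = 14.2009.
The loss is the area between SMB and MC from Q* to Q_m; with linear curves that's a triangle of height MEB(Q_m).
DWL = ½ × 2.4137 × 10.8134 = 13.0502.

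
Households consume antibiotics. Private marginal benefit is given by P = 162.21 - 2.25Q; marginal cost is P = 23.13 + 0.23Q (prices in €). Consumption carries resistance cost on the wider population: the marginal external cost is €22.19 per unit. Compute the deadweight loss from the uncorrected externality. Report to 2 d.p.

Market equilibrium (private): 23.13 + 0.23Q = 162.21 - 2.25Q → Q_m = 56.0806.
Social marginal benefit = demand − MEC = 140.02 - 2.25Q.
Set SMB = MC: 140.02 - 2.25Q = 23.13 + 0.23Q → Q* = 47.1331.
The welfare-loss triangle has base |Q_m − Q*| and height MEC(Q_m) (the vertical gap between SMB and MC is zero at Q* and MEC at Q_m).
DWL = ½ × 8.9475 × 22.1900 = 99.2725.

DWL = €99.27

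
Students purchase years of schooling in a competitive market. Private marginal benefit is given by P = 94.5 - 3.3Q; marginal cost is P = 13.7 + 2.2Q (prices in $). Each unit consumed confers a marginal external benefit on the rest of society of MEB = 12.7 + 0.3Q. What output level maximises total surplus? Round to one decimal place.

Social marginal benefit = demand + MEB = 107.2 - 3.0Q.
Set SMB = MC: 107.2 - 3.0Q = 13.7 + 2.2Q → Q* = 17.9808.

Q* = 18.0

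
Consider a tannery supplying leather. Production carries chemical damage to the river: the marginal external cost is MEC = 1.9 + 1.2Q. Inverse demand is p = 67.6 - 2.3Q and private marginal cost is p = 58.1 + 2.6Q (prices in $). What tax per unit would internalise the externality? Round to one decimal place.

tax = $3.4 per unit

Social marginal cost = private MC + MEC = 60.0 + 3.8Q.
Set SMC = demand: 60.0 + 3.8Q = 67.6 - 2.3Q → Q* = 1.2459.
The Pigouvian tax equals MEC at Q*: 1.9 + 1.2×1.2459 = 3.3951.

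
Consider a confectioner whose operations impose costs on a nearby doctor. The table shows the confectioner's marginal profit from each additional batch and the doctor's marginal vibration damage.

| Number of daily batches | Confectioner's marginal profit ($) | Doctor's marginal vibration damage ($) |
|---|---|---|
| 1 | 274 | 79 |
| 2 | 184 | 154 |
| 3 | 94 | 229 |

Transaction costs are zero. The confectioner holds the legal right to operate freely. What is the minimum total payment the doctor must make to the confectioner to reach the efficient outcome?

$94

Left alone the confectioner would choose level 3 (marginal profit stays positive).
Efficient level: k* = 2 (marginal profit ≥ marginal vibration damage through 2).
The doctor must at least cover the confectioner's forgone profit from cutting 3→2: 94 = 94.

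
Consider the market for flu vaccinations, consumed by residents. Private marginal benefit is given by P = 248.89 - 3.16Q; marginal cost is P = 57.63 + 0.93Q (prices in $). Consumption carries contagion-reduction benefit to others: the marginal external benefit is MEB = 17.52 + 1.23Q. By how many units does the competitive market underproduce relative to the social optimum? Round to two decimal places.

Market equilibrium (private): 57.63 + 0.93Q = 248.89 - 3.16Q → Q_m = 46.7628.
Social marginal benefit = demand + MEB = 266.41 - 1.93Q.
Set SMB = MC: 266.41 - 1.93Q = 57.63 + 0.93Q → Q* = 73.0000.
Gap = |46.7628 − 73.0000| = 26.2372.

26.24 units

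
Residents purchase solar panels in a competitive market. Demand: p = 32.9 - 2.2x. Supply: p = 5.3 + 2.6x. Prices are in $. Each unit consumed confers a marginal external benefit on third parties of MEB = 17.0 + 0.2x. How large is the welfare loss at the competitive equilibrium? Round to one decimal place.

DWL = $35.8

Market equilibrium (private): 5.3 + 2.6x = 32.9 - 2.2x → x_m = 5.7500.
Social marginal benefit = demand + MEB = 49.9 - 2.0x.
Set SMB = MC: 49.9 - 2.0x = 5.3 + 2.6x → x* = 9.6957.
Height of the DWL triangle at x_m is SMB(x_m) − MC(x_m) = MEB(x_m) = 18.1500.
DWL = ½ × 3.9457 × 18.1500 = 35.8072.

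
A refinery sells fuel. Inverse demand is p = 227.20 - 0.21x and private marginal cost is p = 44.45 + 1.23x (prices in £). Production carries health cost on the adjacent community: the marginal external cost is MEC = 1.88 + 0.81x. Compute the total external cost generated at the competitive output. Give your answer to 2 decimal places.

£6761.55

Market equilibrium (private): 44.45 + 1.23x = 227.20 - 0.21x → x_m = 126.9097.
Total external cost = ∫₀^{x_m} (1.88 + 0.81x) dx = 1.88×126.9097 + ½×0.81×126.9097² = 6761.5494.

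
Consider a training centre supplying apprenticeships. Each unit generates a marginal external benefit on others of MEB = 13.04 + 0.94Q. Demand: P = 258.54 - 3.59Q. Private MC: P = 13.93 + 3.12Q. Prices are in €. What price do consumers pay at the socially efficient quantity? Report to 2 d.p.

Social marginal cost = private MC − MEB = 0.89 + 2.18Q.
Set SMC = demand: 0.89 + 2.18Q = 258.54 - 3.59Q → Q* = 44.6534.
Consumer price on the demand curve at Q*: 258.54 − 3.59×44.6534 = 98.2343.

P = €98.23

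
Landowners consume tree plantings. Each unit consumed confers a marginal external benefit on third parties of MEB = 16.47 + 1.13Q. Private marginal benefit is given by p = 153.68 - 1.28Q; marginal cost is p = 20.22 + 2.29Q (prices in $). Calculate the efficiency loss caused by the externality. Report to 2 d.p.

DWL = $706.41

Market equilibrium (private): 20.22 + 2.29Q = 153.68 - 1.28Q → Q_m = 37.3838.
Social marginal benefit = demand + MEB = 170.15 - 0.15Q.
Set SMB = MC: 170.15 - 0.15Q = 20.22 + 2.29Q → Q* = 61.4467.
Between Q* and Q_m the wedge SMB − MC runs linearly from 0 to MEB(Q_m), so the loss is a triangle.
DWL = ½ × 24.0629 × 58.7136 = 706.4097.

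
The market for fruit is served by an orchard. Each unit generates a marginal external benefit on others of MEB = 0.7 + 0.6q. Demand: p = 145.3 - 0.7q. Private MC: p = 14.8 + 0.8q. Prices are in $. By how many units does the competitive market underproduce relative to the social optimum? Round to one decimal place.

Market equilibrium (private): 14.8 + 0.8q = 145.3 - 0.7q → q_m = 87.0000.
Social marginal cost = private MC − MEB = 14.1 + 0.2q.
Set SMC = demand: 14.1 + 0.2q = 145.3 - 0.7q → q* = 145.7778.
Gap = |87.0000 − 145.7778| = 58.7778.

58.8 units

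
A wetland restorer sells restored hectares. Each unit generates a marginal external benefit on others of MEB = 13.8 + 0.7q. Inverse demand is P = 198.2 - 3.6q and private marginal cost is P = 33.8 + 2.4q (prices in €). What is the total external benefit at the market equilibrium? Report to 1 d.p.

€640.9

Market equilibrium (private): 33.8 + 2.4q = 198.2 - 3.6q → q_m = 27.4000.
Total external benefit = ∫₀^{q_m} (13.8 + 0.7q) dq = 13.8×27.4000 + ½×0.7×27.4000² = 640.8860.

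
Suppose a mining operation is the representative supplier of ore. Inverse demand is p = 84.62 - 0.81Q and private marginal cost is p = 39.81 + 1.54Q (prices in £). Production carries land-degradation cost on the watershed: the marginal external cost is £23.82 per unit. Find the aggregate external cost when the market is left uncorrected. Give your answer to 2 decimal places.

Market equilibrium (private): 39.81 + 1.54Q = 84.62 - 0.81Q → Q_m = 19.0681.
Total external cost = MEC × Q_m = 23.82 × 19.0681 = 454.2021.

£454.20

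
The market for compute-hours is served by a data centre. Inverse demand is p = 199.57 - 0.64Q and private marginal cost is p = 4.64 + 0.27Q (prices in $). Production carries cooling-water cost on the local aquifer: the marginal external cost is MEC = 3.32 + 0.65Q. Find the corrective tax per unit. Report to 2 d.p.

Social marginal cost = private MC + MEC = 7.96 + 0.92Q.
Set SMC = demand: 7.96 + 0.92Q = 199.57 - 0.64Q → Q* = 122.8269.
The Pigouvian tax equals MEC at Q*: 3.32 + 0.65×122.8269 = 83.1575.

tax = $83.16 per unit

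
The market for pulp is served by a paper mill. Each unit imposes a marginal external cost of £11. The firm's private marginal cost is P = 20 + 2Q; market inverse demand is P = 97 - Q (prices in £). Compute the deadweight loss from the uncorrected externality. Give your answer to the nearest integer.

Market equilibrium (private): 20 + 2Q = 97 - Q → Q_m = 25.6667.
Social marginal cost = private MC + MEC = 31 + 2Q.
Set SMC = demand: 31 + 2Q = 97 - Q → Q* = 22.0000.
Between Q* and Q_m the wedge SMC − demand runs linearly from 0 to MEC(Q_m), so the loss is a triangle.
DWL = ½ × 3.6667 × 11.0000 = 20.1669.

DWL = £20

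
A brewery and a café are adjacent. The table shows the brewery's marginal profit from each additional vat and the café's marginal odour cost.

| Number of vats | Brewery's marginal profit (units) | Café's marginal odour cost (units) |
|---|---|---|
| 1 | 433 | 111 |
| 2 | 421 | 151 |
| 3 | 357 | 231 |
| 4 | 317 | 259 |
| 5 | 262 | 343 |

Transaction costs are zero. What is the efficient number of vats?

4

Bargaining reaches the level where marginal profit last exceeds marginal odour cost.
That holds through level 4 (317 ≥ 259) but not at 5 (262 < 343).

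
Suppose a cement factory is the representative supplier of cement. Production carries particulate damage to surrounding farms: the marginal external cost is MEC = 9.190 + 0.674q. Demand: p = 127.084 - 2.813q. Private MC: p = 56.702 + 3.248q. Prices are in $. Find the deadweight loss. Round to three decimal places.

Market equilibrium (private): 56.702 + 3.248q = 127.084 - 2.813q → q_m = 11.6123.
Social marginal cost = private MC + MEC = 65.892 + 3.922q.
Set SMC = demand: 65.892 + 3.922q = 127.084 - 2.813q → q* = 9.0857.
Between q* and q_m the wedge SMC − demand runs linearly from 0 to MEC(q_m), so the loss is a triangle.
DWL = ½ × 2.5266 × 17.0167 = 21.4972.

DWL = $21.497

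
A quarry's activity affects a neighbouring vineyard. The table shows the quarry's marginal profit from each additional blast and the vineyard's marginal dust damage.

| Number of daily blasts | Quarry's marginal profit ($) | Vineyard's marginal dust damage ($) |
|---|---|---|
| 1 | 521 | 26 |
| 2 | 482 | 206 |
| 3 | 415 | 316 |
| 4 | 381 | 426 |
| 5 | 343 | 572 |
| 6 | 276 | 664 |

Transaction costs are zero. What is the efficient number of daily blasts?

Bargaining reaches the level where marginal profit last exceeds marginal dust damage.
That holds through level 3 (415 ≥ 316) but not at 4 (381 < 426).

3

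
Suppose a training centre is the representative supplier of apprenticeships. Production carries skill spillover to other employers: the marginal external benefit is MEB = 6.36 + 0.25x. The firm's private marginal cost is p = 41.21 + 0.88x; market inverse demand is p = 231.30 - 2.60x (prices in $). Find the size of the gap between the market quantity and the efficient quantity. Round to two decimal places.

6.20 units

Market equilibrium (private): 41.21 + 0.88x = 231.30 - 2.60x → x_m = 54.6236.
Social marginal cost = private MC − MEB = 34.85 + 0.63x.
Set SMC = demand: 34.85 + 0.63x = 231.30 - 2.60x → x* = 60.8204.
Gap = |54.6236 − 60.8204| = 6.1968.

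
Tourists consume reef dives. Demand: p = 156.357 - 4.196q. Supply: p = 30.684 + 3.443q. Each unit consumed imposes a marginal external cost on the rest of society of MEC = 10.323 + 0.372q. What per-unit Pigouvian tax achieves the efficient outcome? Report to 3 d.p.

tax = 15.679 per unit

Social marginal benefit = demand − MEC = 146.034 - 4.568q.
Set SMB = MC: 146.034 - 4.568q = 30.684 + 3.443q → q* = 14.3990.
The Pigouvian tax equals MEC at q*: 10.323 + 0.372×14.3990 = 15.6794.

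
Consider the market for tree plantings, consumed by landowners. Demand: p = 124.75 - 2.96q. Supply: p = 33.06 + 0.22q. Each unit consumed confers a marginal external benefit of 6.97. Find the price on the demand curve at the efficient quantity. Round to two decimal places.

P = 32.92

Social marginal benefit = demand + MEB = 131.72 - 2.96q.
Set SMB = MC: 131.72 - 2.96q = 33.06 + 0.22q → q* = 31.0252.
Consumer price on the demand curve at q*: 124.75 − 2.96×31.0252 = 32.9154.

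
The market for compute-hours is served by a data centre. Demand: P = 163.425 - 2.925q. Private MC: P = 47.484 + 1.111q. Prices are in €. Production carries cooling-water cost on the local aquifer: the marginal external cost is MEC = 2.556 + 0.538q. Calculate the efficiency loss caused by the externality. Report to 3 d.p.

DWL = €35.461

Market equilibrium (private): 47.484 + 1.111q = 163.425 - 2.925q → q_m = 28.7267.
Social marginal cost = private MC + MEC = 50.040 + 1.649q.
Set SMC = demand: 50.040 + 1.649q = 163.425 - 2.925q → q* = 24.7890.
The loss is the area between SMC and demand from q* to q_m; with linear curves that's a triangle of height MEC(q_m).
DWL = ½ × 3.9377 × 18.0110 = 35.4610.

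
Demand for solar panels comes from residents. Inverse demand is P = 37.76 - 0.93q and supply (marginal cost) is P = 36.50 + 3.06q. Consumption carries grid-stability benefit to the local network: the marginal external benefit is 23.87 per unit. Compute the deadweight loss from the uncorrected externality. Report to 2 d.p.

Market equilibrium (private): 36.50 + 3.06q = 37.76 - 0.93q → q_m = 0.3158.
Social marginal benefit = demand + MEB = 61.63 - 0.93q.
Set SMB = MC: 61.63 - 0.93q = 36.50 + 3.06q → q* = 6.2982.
Between q* and q_m the wedge SMB − MC runs linearly from 0 to MEB(q_m), so the loss is a triangle.
DWL = ½ × 5.9824 × 23.8700 = 71.3999.

DWL = 71.40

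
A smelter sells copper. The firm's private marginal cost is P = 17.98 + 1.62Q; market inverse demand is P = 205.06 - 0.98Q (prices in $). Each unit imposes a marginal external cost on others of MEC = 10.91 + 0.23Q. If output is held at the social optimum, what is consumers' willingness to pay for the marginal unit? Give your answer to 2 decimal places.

Social marginal cost = private MC + MEC = 28.89 + 1.85Q.
Set SMC = demand: 28.89 + 1.85Q = 205.06 - 0.98Q → Q* = 62.2509.
Consumer price on the demand curve at Q*: 205.06 − 0.98×62.2509 = 144.0541.

P = $144.05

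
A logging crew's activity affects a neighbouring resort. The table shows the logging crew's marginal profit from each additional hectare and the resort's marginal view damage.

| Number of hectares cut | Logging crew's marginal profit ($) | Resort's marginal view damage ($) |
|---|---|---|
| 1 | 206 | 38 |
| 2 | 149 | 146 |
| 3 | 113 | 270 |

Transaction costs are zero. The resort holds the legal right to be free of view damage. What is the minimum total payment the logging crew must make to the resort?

$184

Efficient level: marginal profit ≥ marginal view damage through level 2, so k* = 2.
With the resort holding the right, the logging crew must at least compensate total damage at k*: 38 + 146 = 184.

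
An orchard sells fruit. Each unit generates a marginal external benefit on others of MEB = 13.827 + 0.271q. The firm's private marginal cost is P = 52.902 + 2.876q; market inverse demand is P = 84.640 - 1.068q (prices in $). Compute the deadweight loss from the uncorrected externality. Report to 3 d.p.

DWL = $34.883

Market equilibrium (private): 52.902 + 2.876q = 84.640 - 1.068q → q_m = 8.0472.
Social marginal cost = private MC − MEB = 39.075 + 2.605q.
Set SMC = demand: 39.075 + 2.605q = 84.640 - 1.068q → q* = 12.4054.
Height of the DWL triangle at q_m is demand(q_m) − SMC(q_m) = MEB(q_m) = 16.0078.
DWL = ½ × 4.3582 × 16.0078 = 34.8826.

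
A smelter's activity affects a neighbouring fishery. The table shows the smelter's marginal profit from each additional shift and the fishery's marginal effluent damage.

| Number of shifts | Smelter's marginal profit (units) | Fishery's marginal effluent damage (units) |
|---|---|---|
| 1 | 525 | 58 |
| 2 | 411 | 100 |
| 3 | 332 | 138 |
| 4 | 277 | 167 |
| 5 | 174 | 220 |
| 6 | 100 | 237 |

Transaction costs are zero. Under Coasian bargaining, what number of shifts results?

Bargaining reaches the level where marginal profit last exceeds marginal effluent damage.
That holds through level 4 (277 ≥ 167) but not at 5 (174 < 220).

4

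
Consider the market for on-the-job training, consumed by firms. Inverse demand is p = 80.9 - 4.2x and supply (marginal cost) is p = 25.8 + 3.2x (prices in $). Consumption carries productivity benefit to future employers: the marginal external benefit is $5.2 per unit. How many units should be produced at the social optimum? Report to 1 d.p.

x* = 8.1

Social marginal benefit = demand + MEB = 86.1 - 4.2x.
Set SMB = MC: 86.1 - 4.2x = 25.8 + 3.2x → x* = 8.1486.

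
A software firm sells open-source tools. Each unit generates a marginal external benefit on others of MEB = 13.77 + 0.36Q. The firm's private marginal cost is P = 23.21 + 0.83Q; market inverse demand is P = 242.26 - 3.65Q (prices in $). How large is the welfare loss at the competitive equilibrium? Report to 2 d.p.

Market equilibrium (private): 23.21 + 0.83Q = 242.26 - 3.65Q → Q_m = 48.8951.
Social marginal cost = private MC − MEB = 9.44 + 0.47Q.
Set SMC = demand: 9.44 + 0.47Q = 242.26 - 3.65Q → Q* = 56.5097.
The welfare-loss triangle has base |Q_m − Q*| and height MEB(Q_m) (the vertical gap between SMC and demand is zero at Q* and MEB at Q_m).
DWL = ½ × 7.6146 × 31.3722 = 119.4434.

DWL = $119.44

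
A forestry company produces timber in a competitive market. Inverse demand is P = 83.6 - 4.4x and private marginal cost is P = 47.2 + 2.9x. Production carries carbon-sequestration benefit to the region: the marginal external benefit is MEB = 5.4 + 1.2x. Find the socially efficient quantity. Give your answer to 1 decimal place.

x* = 6.9

Social marginal cost = private MC − MEB = 41.8 + 1.7x.
Set SMC = demand: 41.8 + 1.7x = 83.6 - 4.4x → x* = 6.8525.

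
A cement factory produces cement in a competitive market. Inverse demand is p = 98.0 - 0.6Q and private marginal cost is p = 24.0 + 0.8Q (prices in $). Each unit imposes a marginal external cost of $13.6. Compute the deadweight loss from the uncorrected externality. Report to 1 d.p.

DWL = $66.1

Market equilibrium (private): 24.0 + 0.8Q = 98.0 - 0.6Q → Q_m = 52.8571.
Social marginal cost = private MC + MEC = 37.6 + 0.8Q.
Set SMC = demand: 37.6 + 0.8Q = 98.0 - 0.6Q → Q* = 43.1429.
The welfare-loss triangle has base |Q_m − Q*| and height MEC(Q_m) (the vertical gap between SMC and demand is zero at Q* and MEC at Q_m).
DWL = ½ × 9.7142 × 13.6000 = 66.0566.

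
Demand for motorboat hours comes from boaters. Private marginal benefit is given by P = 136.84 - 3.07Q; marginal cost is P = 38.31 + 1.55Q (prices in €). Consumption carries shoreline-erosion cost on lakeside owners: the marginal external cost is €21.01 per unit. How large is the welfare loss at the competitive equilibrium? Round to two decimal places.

Market equilibrium (private): 38.31 + 1.55Q = 136.84 - 3.07Q → Q_m = 21.3268.
Social marginal benefit = demand − MEC = 115.83 - 3.07Q.
Set SMB = MC: 115.83 - 3.07Q = 38.31 + 1.55Q → Q* = 16.7792.
The welfare-loss triangle has base |Q_m − Q*| and height MEC(Q_m) (the vertical gap between SMB and MC is zero at Q* and MEC at Q_m).
DWL = ½ × 4.5476 × 21.0100 = 47.7725.

DWL = €47.77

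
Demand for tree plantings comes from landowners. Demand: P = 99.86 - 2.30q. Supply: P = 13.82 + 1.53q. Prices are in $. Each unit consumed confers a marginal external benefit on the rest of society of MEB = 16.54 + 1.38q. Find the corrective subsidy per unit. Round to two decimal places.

subsidy = $74.32 per unit

Social marginal benefit = demand + MEB = 116.40 - 0.92q.
Set SMB = MC: 116.40 - 0.92q = 13.82 + 1.53q → q* = 41.8694.
The Pigouvian subsidy equals MEB at q*: 16.54 + 1.38×41.8694 = 74.3198.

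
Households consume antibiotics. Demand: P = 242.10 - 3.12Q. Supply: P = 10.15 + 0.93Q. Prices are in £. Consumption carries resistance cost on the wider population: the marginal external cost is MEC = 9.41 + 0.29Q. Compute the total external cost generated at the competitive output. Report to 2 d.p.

£1014.53

Market equilibrium (private): 10.15 + 0.93Q = 242.10 - 3.12Q → Q_m = 57.2716.
Total external cost = ∫₀^{Q_m} (9.41 + 0.29Q) dQ = 9.41×57.2716 + ½×0.29×57.2716² = 1014.5310.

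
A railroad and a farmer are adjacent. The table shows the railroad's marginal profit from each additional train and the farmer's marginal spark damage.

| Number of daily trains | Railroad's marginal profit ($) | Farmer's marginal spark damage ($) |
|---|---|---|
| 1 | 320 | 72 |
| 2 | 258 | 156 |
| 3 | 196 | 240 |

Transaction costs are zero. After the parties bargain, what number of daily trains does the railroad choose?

2

Bargaining reaches the level where marginal profit last exceeds marginal spark damage.
That holds through level 2 (258 ≥ 156) but not at 3 (196 < 240).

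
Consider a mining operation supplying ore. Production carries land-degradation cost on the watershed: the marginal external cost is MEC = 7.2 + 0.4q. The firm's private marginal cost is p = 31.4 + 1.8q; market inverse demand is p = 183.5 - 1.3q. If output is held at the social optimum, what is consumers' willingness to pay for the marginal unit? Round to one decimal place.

P = 129.7

Social marginal cost = private MC + MEC = 38.6 + 2.2q.
Set SMC = demand: 38.6 + 2.2q = 183.5 - 1.3q → q* = 41.4000.
Consumer price on the demand curve at q*: 183.5 − 1.3×41.4000 = 129.6800.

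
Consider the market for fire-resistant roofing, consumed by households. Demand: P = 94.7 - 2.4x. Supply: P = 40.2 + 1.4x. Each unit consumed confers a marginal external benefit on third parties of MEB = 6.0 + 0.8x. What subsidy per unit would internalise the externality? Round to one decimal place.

Social marginal benefit = demand + MEB = 100.7 - 1.6x.
Set SMB = MC: 100.7 - 1.6x = 40.2 + 1.4x → x* = 20.1667.
The Pigouvian subsidy equals MEB at x*: 6.0 + 0.8×20.1667 = 22.1334.

subsidy = 22.1 per unit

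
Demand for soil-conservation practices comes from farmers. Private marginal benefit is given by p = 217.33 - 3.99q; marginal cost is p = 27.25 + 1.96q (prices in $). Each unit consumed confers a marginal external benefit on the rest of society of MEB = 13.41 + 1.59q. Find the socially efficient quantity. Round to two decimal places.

Social marginal benefit = demand + MEB = 230.74 - 2.40q.
Set SMB = MC: 230.74 - 2.40q = 27.25 + 1.96q → q* = 46.6720.

q* = 46.67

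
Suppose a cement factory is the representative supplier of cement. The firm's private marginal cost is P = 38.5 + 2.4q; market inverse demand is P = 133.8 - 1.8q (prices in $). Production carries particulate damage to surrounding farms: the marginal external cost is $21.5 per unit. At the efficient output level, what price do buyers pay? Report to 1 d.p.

P = $102.2

Social marginal cost = private MC + MEC = 60.0 + 2.4q.
Set SMC = demand: 60.0 + 2.4q = 133.8 - 1.8q → q* = 17.5714.
Consumer price on the demand curve at q*: 133.8 − 1.8×17.5714 = 102.1715.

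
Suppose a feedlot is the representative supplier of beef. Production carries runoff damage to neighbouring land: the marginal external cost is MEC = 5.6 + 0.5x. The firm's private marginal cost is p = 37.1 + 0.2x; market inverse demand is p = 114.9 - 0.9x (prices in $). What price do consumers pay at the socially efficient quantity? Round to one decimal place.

Social marginal cost = private MC + MEC = 42.7 + 0.7x.
Set SMC = demand: 42.7 + 0.7x = 114.9 - 0.9x → x* = 45.1250.
Consumer price on the demand curve at x*: 114.9 − 0.9×45.1250 = 74.2875.

P = $74.3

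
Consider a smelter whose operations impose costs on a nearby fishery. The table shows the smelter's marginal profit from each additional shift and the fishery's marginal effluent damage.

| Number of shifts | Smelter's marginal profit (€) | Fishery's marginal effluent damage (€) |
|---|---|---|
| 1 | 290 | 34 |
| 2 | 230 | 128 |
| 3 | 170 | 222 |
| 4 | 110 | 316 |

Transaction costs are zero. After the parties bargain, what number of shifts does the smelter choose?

Bargaining reaches the level where marginal profit last exceeds marginal effluent damage.
That holds through level 2 (230 ≥ 128) but not at 3 (170 < 222).

2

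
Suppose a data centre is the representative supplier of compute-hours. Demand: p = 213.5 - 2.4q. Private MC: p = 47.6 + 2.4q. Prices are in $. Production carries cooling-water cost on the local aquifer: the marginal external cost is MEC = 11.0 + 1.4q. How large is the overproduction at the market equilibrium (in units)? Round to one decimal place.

Market equilibrium (private): 47.6 + 2.4q = 213.5 - 2.4q → q_m = 34.5625.
Social marginal cost = private MC + MEC = 58.6 + 3.8q.
Set SMC = demand: 58.6 + 3.8q = 213.5 - 2.4q → q* = 24.9839.
Gap = |34.5625 − 24.9839| = 9.5786.

9.6 units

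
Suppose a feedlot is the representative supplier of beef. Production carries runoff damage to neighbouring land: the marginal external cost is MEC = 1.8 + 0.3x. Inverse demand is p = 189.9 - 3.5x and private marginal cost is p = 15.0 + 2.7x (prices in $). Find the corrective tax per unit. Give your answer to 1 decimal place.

Social marginal cost = private MC + MEC = 16.8 + 3.0x.
Set SMC = demand: 16.8 + 3.0x = 189.9 - 3.5x → x* = 26.6308.
The Pigouvian tax equals MEC at x*: 1.8 + 0.3×26.6308 = 9.7892.

tax = $9.8 per unit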